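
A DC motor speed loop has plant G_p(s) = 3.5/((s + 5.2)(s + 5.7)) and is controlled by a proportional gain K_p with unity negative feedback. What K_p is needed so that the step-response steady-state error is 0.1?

The loop is type 0, so e_ss(step) = 1/(1 + K_pos) with K_pos = K_p·G_p(0).
G_p(0) = 0.1181. Require 1/(1 + K_p·0.1181) = 0.1, so 1 + 0.1181·K_p = 10.
K_p = (10 − 1)/0.1181 = 76.2.

K_p = 76.2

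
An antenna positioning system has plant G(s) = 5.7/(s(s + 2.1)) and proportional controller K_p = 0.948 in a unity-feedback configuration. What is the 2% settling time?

From 1 + K_pG(s) = 0: s² + 2.1s + 5.404 = 0 ⇒ ω_n = 2.325, ζ = 0.4517.
2% settling time T_s ≈ 4/(ζω_n) = 4/1.05 = 3.81 s.

T_s ≈ 3.81 s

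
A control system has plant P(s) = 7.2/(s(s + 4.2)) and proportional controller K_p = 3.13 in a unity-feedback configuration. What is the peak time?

Closed-loop characteristic equation: s² + 4.2s + 22.54 = 0, so ω_n = 4.747 rad/s and ζ = 4.2/(2·4.747) = 0.4424.
Damped frequency ω_d = ω_n√(1−ζ²) = 4.257 rad/s, so peak time T_p = π/ω_d = 0.738 s.

T_p = 0.738 s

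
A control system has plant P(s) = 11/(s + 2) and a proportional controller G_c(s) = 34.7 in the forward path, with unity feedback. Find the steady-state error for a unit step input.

0.00521

The loop is type 0. Static position error constant K_pos = G_c(0)·P(0) = 34.7·5.5 = 190.9.
Steady-state error to a unit step: e_ss = 1/(1+K_pos) = 1/191.9 = 0.00521.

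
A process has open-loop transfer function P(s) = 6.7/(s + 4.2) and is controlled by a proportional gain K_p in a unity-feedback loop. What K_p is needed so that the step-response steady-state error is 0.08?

K_p = 7.21

The loop is type 0, so e_ss(step) = 1/(1 + K_pos) with K_pos = K_p·P(0).
P(0) = 1.595. Require 1/(1 + K_p·1.595) = 0.08, so 1 + 1.595·K_p = 12.5.
K_p = (12.5 − 1)/1.595 = 7.21.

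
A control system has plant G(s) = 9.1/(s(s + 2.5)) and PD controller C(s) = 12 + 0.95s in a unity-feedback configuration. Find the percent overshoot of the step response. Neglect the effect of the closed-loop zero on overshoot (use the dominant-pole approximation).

Forward path: (12 + 0.95s)·9.1/(s(s+2.5)). The closed-loop characteristic equation is s² + (2.5 + 9.1·0.95)s + 9.1·12 = 0.
That is s² + 11.14s + 109.2 = 0, so ω_n = 10.45 rad/s and ζ = 11.14/(2·10.45) = 0.5333.
%OS = 100·exp(−πζ/√(1−ζ²)) = 13.8%.

13.8%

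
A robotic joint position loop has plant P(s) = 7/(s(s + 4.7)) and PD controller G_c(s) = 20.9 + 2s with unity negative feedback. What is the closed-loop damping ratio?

ζ = 0.773

Forward path: (20.9 + 2s)·7/(s(s+4.7)). The closed-loop characteristic equation is s² + (4.7 + 7·2)s + 7·20.9 = 0.
That is s² + 18.7s + 146.3 = 0, so ω_n = 12.1 rad/s and ζ = 18.7/(2·12.1) = 0.773.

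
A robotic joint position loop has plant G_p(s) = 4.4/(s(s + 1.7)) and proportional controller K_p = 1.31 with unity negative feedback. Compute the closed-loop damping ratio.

ζ = 0.354

The closed-loop denominator is s(s+1.7) + 1.31·4.4 = s² + 1.7s + 5.764.
So ω_n² = 5.764 ⇒ ω_n = 2.401 rad/s, and ζ = 1.7/(2ω_n) = 0.354.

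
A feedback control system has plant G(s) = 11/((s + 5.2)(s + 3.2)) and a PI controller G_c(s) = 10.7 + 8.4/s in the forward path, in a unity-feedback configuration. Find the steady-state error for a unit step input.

0

The open loop G_c(s)G(s) has a pole at the origin (type 1), so the static position error constant is infinite and e_ss = 1/(1+∞) = 0.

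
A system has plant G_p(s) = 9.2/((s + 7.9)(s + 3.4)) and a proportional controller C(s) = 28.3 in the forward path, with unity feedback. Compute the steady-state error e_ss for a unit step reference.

0.0935

The loop is type 0. Static position error constant K_pos = C(0)·G_p(0) = 28.3·0.3425 = 9.693.
Steady-state error to a unit step: e_ss = 1/(1+K_pos) = 1/10.69 = 0.0935.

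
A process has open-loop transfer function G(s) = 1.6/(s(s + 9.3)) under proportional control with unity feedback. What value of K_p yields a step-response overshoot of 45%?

K_p = 223

From %OS = 100·exp(−πζ/√(1−ζ²)) = 45%, ζ = −ln(0.45)/√(π²+ln²(0.45)) = 0.2463.
Characteristic equation s² + 9.3s + 1.6K_p = 0 gives ζ = 9.3/(2√(1.6K_p)).
Setting ζ = 0.2463: √(1.6K_p) = 9.3/(2·0.2463) = 18.88, so K_p = 356.3/1.6 = 223.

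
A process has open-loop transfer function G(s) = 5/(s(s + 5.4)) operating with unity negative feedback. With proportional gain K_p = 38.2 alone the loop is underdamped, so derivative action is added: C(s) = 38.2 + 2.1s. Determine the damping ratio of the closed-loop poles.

Forward path: (38.2 + 2.1s)·5/(s(s+5.4)). The closed-loop characteristic equation is s² + (5.4 + 5·2.1)s + 5·38.2 = 0.
That is s² + 15.9s + 191 = 0, so ω_n = 13.82 rad/s and ζ = 15.9/(2·13.82) = 0.5752.

ζ = 0.575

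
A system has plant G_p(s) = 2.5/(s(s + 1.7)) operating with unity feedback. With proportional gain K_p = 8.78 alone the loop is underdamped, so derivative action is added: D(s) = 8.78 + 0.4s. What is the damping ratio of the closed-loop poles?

Forward path: (8.78 + 0.4s)·2.5/(s(s+1.7)). The closed-loop characteristic equation is s² + (1.7 + 2.5·0.4)s + 2.5·8.78 = 0.
That is s² + 2.7s + 21.95 = 0, so ω_n = 4.685 rad/s and ζ = 2.7/(2·4.685) = 0.2881.

ζ = 0.288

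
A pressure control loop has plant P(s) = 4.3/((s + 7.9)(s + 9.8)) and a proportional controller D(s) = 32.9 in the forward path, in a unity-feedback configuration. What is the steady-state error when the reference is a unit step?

0.354

The loop is type 0. Static position error constant K_pos = D(0)·P(0) = 32.9·0.05554 = 1.827.
Steady-state error to a unit step: e_ss = 1/(1+K_pos) = 1/2.827 = 0.354.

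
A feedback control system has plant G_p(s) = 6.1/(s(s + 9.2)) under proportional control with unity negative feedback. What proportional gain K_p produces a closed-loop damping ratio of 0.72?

Closed-loop characteristic equation: s² + 9.2s + K_p·6.1 = 0.
So ω_n = √(6.1K_p) and 2ζω_n = 9.2, giving ζ = 9.2/(2√(6.1K_p)).
Setting ζ = 0.72: √(6.1K_p) = 9.2/(2·0.72) = 6.389, so K_p = 40.82/6.1 = 6.69.

K_p = 6.69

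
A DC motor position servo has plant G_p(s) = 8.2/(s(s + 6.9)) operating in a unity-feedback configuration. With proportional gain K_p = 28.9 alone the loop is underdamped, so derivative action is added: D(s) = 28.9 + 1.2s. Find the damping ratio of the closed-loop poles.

ζ = 0.544

Forward path: (28.9 + 1.2s)·8.2/(s(s+6.9)). The closed-loop characteristic equation is s² + (6.9 + 8.2·1.2)s + 8.2·28.9 = 0.
That is s² + 16.74s + 237 = 0, so ω_n = 15.39 rad/s and ζ = 16.74/(2·15.39) = 0.5437.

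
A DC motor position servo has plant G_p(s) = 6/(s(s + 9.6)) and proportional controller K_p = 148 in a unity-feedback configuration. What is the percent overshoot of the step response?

59.9%

From 1 + K_pG_p(s) = 0: s² + 9.6s + 888 = 0 ⇒ ω_n = 29.8, ζ = 0.1611.
%OS = 100·exp(−πζ/√(1−ζ²)) = 100·exp(−π·0.1611/√0.9741) = 59.9%.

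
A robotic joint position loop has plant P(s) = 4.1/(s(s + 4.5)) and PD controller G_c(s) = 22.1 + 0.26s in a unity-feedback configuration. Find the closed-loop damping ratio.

Forward path: (22.1 + 0.26s)·4.1/(s(s+4.5)). The closed-loop characteristic equation is s² + (4.5 + 4.1·0.26)s + 4.1·22.1 = 0.
That is s² + 5.566s + 90.61 = 0, so ω_n = 9.519 rad/s and ζ = 5.566/(2·9.519) = 0.2924.

ζ = 0.292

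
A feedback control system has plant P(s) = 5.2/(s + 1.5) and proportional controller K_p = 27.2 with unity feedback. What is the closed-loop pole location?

s = -142.9

Closed-loop transfer function: T(s) = K_p·P(s)/(1 + K_p·P(s)) = 141.4/(s + 1.5 + 141.4) = 141.4/(s + 142.9).
The closed-loop pole is at s = −142.9.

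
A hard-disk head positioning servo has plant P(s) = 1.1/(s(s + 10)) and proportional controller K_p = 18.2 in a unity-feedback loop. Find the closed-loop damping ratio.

ζ = 1.12

The closed-loop denominator is s(s+10) + 18.2·1.1 = s² + 10s + 20.02.
Matching s² + 2ζω_n s + ω_n²: ω_n = √20.02 = 4.474 rad/s and 2ζω_n = 10, so ζ = 10/(2·4.474) = 1.12.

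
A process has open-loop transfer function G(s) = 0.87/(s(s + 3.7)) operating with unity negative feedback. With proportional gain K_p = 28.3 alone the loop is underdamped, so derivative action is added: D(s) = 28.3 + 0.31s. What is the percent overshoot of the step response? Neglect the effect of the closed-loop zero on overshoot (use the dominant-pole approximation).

Forward path: (28.3 + 0.31s)·0.87/(s(s+3.7)). The closed-loop characteristic equation is s² + (3.7 + 0.87·0.31)s + 0.87·28.3 = 0.
That is s² + 3.97s + 24.62 = 0, so ω_n = 4.962 rad/s and ζ = 3.97/(2·4.962) = 0.4.
%OS = 100·exp(−πζ/√(1−ζ²)) = 25.4%.

25.4%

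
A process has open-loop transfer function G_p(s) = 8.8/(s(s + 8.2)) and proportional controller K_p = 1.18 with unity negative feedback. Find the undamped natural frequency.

ω_n = 3.22 rad/s

1 + K_p·G_p(s) = 0 gives s² + 8.2s + 10.38 = 0.
So ω_n² = 10.38 ⇒ ω_n = 3.222 rad/s, and ζ = 8.2/(2ω_n) = 1.27.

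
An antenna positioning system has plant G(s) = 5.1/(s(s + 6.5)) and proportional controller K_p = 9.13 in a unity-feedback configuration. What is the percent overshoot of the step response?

The closed-loop denominator s² + 6.5s + 46.56 gives ω_n = √46.56 = 6.824 and ζ = 6.5/(2ω_n) = 0.4763.
%OS = 100·exp(−πζ/√(1−ζ²)) = 100·exp(−π·0.4763/√0.7732) = 18.2%.

18.2%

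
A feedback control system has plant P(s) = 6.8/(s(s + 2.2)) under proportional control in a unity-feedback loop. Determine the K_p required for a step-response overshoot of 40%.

From %OS = 100·exp(−πζ/√(1−ζ²)) = 40%, ζ = −ln(0.4)/√(π²+ln²(0.4)) = 0.28.
Characteristic equation s² + 2.2s + 6.8K_p = 0 gives ζ = 2.2/(2√(6.8K_p)).
Setting ζ = 0.28: √(6.8K_p) = 2.2/(2·0.28) = 3.929, so K_p = 15.43/6.8 = 2.27.

K_p = 2.27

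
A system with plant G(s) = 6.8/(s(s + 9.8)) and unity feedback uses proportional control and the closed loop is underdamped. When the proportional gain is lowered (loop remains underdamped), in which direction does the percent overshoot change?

ζ = 9.8/(2√(6.8K_p)) rises as K_p falls; higher damping means less overshoot.

decrease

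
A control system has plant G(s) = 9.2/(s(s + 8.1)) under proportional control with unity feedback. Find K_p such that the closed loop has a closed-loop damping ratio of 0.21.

K_p = 40.4

Closed-loop characteristic equation: s² + 8.1s + K_p·9.2 = 0.
So ω_n = √(9.2K_p) and 2ζω_n = 8.1, giving ζ = 8.1/(2√(9.2K_p)).
Setting ζ = 0.21: √(9.2K_p) = 8.1/(2·0.21) = 19.29, so K_p = 371.9/9.2 = 40.4.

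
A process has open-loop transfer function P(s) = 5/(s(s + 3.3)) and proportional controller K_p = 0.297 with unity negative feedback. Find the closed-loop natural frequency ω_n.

1 + K_p·P(s) = 0 gives s² + 3.3s + 1.485 = 0.
So ω_n² = 1.485 ⇒ ω_n = 1.219 rad/s, and ζ = 3.3/(2ω_n) = 1.35.

ω_n = 1.22 rad/s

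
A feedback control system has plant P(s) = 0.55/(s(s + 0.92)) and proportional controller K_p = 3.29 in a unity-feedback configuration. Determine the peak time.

The closed-loop denominator s² + 0.92s + 1.81 gives ω_n = √1.81 = 1.345 and ζ = 0.92/(2ω_n) = 0.342.
Damped frequency ω_d = ω_n√(1−ζ²) = 1.264 rad/s, so peak time T_p = π/ω_d = 2.49 s.

T_p = 2.49 s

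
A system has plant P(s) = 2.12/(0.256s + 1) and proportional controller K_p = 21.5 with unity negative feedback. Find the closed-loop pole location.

s = -182

Closed loop: T(s) = K_p·P/(1+K_p·P) = 45.58/(0.256s + 1 + 45.58), with pole at s = −(1 + 45.58)/0.256 = −182.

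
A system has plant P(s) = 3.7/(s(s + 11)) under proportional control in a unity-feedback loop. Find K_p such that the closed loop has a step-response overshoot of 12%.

From %OS = 100·exp(−πζ/√(1−ζ²)) = 12%, ζ = −ln(0.12)/√(π²+ln²(0.12)) = 0.5594.
Characteristic equation s² + 11s + 3.7K_p = 0 gives ζ = 11/(2√(3.7K_p)).
Setting ζ = 0.5594: √(3.7K_p) = 11/(2·0.5594) = 9.832, so K_p = 96.66/3.7 = 26.1.

K_p = 26.1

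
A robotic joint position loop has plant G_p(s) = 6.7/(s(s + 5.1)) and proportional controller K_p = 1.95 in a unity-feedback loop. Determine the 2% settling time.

The closed-loop denominator s² + 5.1s + 13.06 gives ω_n = √13.06 = 3.615 and ζ = 5.1/(2ω_n) = 0.7055.
2% settling time T_s ≈ 4/(ζω_n) = 4/2.55 = 1.57 s.

T_s ≈ 1.57 s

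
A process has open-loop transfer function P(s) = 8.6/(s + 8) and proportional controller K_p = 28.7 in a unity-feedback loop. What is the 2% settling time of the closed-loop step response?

Closed-loop transfer function: T(s) = K_p·P(s)/(1 + K_p·P(s)) = 246.8/(s + 8 + 246.8) = 246.8/(s + 254.8).
Time constant τ = 1/254.8 = 0.003924 s, so the 2% settling time is about 4τ = 0.0157 s.

T_s ≈ 0.0157 s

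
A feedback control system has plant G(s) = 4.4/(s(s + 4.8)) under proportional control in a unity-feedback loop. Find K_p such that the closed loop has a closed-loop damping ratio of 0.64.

K_p = 3.2

Closed-loop characteristic equation: s² + 4.8s + K_p·4.4 = 0.
So ω_n = √(4.4K_p) and 2ζω_n = 4.8, giving ζ = 4.8/(2√(4.4K_p)).
Setting ζ = 0.64: √(4.4K_p) = 4.8/(2·0.64) = 3.75, so K_p = 14.06/4.4 = 3.2.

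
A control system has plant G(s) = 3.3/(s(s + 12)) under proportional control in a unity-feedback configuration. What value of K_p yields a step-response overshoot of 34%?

K_p = 103

From %OS = 100·exp(−πζ/√(1−ζ²)) = 34%, ζ = −ln(0.34)/√(π²+ln²(0.34)) = 0.3248.
Characteristic equation s² + 12s + 3.3K_p = 0 gives ζ = 12/(2√(3.3K_p)).
Setting ζ = 0.3248: √(3.3K_p) = 12/(2·0.3248) = 18.47, so K_p = 341.3/3.3 = 103.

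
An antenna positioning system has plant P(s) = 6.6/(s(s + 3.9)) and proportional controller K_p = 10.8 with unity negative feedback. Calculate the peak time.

T_p = 0.382 s

Closed-loop characteristic equation: s² + 3.9s + 71.28 = 0, so ω_n = 8.443 rad/s and ζ = 3.9/(2·8.443) = 0.231.
Damped frequency ω_d = ω_n√(1−ζ²) = 8.214 rad/s, so peak time T_p = π/ω_d = 0.382 s.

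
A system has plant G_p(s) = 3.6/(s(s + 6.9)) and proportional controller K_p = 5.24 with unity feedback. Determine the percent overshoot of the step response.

The closed-loop denominator s² + 6.9s + 18.86 gives ω_n = √18.86 = 4.343 and ζ = 6.9/(2ω_n) = 0.7943.
%OS = 100·exp(−πζ/√(1−ζ²)) = 100·exp(−π·0.7943/√0.369) = 1.64%.

1.64%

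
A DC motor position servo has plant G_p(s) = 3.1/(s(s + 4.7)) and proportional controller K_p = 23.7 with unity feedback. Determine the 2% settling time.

T_s ≈ 1.7 s

Closed-loop characteristic equation: s² + 4.7s + 73.47 = 0, so ω_n = 8.571 rad/s and ζ = 4.7/(2·8.571) = 0.2742.
2% settling time T_s ≈ 4/(ζω_n) = 4/2.35 = 1.7 s.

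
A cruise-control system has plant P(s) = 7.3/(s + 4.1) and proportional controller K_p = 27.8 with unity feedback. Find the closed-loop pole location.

s = -207

Closed-loop transfer function: T(s) = K_p·P(s)/(1 + K_p·P(s)) = 202.9/(s + 4.1 + 202.9) = 202.9/(s + 207).
The closed-loop pole is at s = −207.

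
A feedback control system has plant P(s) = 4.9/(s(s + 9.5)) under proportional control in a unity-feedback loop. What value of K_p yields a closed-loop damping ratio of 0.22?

K_p = 95.1

Closed-loop characteristic equation: s² + 9.5s + K_p·4.9 = 0.
So ω_n = √(4.9K_p) and 2ζω_n = 9.5, giving ζ = 9.5/(2√(4.9K_p)).
Setting ζ = 0.22: √(4.9K_p) = 9.5/(2·0.22) = 21.59, so K_p = 466.2/4.9 = 95.1.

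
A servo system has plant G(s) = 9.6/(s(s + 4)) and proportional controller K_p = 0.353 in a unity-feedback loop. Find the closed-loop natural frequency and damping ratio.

ω_n = 1.84 rad/s, ζ = 1.09

The closed-loop denominator is s(s+4) + 0.353·9.6 = s² + 4s + 3.389.
Matching s² + 2ζω_n s + ω_n²: ω_n = √3.389 = 1.841 rad/s and 2ζω_n = 4, so ζ = 4/(2·1.841) = 1.09.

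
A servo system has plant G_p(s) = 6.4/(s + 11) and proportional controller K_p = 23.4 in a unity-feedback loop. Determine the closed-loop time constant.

Closed-loop transfer function: T(s) = K_p·G_p(s)/(1 + K_p·G_p(s)) = 149.8/(s + 11 + 149.8) = 149.8/(s + 160.8).
Time constant τ = 1/160.8 = 0.00622 s.

τ = 0.00622 s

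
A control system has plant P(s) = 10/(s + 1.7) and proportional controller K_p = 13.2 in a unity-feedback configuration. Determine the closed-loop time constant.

Closed-loop transfer function: T(s) = K_p·P(s)/(1 + K_p·P(s)) = 132/(s + 1.7 + 132) = 132/(s + 133.7).
Time constant τ = 1/133.7 = 0.00748 s.

τ = 0.00748 s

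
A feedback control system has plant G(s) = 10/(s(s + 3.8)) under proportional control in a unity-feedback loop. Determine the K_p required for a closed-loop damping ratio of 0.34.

Closed-loop characteristic equation: s² + 3.8s + K_p·10 = 0.
So ω_n = √(10K_p) and 2ζω_n = 3.8, giving ζ = 3.8/(2√(10K_p)).
Setting ζ = 0.34: √(10K_p) = 3.8/(2·0.34) = 5.588, so K_p = 31.23/10 = 3.12.

K_p = 3.12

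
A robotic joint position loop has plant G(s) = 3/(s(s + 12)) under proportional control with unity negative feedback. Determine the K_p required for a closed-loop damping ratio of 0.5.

Closed-loop characteristic equation: s² + 12s + K_p·3 = 0.
So ω_n = √(3K_p) and 2ζω_n = 12, giving ζ = 12/(2√(3K_p)).
Setting ζ = 0.5: √(3K_p) = 12/(2·0.5) = 12, so K_p = 144/3 = 48.

K_p = 48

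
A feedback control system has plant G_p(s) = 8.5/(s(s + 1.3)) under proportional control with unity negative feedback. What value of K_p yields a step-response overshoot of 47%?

K_p = 0.91

From %OS = 100·exp(−πζ/√(1−ζ²)) = 47%, ζ = −ln(0.47)/√(π²+ln²(0.47)) = 0.2337.
Characteristic equation s² + 1.3s + 8.5K_p = 0 gives ζ = 1.3/(2√(8.5K_p)).
Setting ζ = 0.2337: √(8.5K_p) = 1.3/(2·0.2337) = 2.782, so K_p = 7.737/8.5 = 0.91.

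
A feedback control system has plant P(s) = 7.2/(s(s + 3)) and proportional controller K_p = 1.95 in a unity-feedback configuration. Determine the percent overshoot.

25.3%

The closed-loop denominator s² + 3s + 14.04 gives ω_n = √14.04 = 3.747 and ζ = 3/(2ω_n) = 0.4003.
%OS = 100·exp(−πζ/√(1−ζ²)) = 100·exp(−π·0.4003/√0.8397) = 25.3%.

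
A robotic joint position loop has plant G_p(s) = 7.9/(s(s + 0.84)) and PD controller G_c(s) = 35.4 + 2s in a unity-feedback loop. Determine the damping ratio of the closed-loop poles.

Forward path: (35.4 + 2s)·7.9/(s(s+0.84)). The closed-loop characteristic equation is s² + (0.84 + 7.9·2)s + 7.9·35.4 = 0.
That is s² + 16.64s + 279.7 = 0, so ω_n = 16.72 rad/s and ζ = 16.64/(2·16.72) = 0.4975.

ζ = 0.498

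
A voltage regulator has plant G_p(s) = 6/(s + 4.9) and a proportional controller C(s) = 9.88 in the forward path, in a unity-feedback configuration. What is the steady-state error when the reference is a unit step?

The loop is type 0. Static position error constant K_pos = C(0)·G_p(0) = 9.88·1.224 = 12.1.
Steady-state error to a unit step: e_ss = 1/(1+K_pos) = 1/13.1 = 0.0763.

0.0763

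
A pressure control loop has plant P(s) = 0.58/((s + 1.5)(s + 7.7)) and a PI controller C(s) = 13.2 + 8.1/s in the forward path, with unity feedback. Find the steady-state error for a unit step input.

0

The open loop C(s)P(s) has a pole at the origin (type 1), so the static position error constant is infinite and e_ss = 1/(1+∞) = 0.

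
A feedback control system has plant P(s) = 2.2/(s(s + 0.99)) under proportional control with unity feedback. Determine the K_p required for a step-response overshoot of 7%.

K_p = 0.267

From %OS = 100·exp(−πζ/√(1−ζ²)) = 7%, ζ = −ln(0.07)/√(π²+ln²(0.07)) = 0.6461.
Characteristic equation s² + 0.99s + 2.2K_p = 0 gives ζ = 0.99/(2√(2.2K_p)).
Setting ζ = 0.6461: √(2.2K_p) = 0.99/(2·0.6461) = 0.7662, so K_p = 0.587/2.2 = 0.267.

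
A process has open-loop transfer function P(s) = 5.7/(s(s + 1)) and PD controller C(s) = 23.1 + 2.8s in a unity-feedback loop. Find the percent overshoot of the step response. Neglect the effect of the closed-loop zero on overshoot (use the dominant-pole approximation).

3.19%

Forward path: (23.1 + 2.8s)·5.7/(s(s+1)). The closed-loop characteristic equation is s² + (1 + 5.7·2.8)s + 5.7·23.1 = 0.
That is s² + 16.96s + 131.7 = 0, so ω_n = 11.47 rad/s and ζ = 16.96/(2·11.47) = 0.739.
%OS = 100·exp(−πζ/√(1−ζ²)) = 3.19%.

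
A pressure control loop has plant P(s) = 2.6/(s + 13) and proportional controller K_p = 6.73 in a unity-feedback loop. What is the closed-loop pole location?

Closed-loop transfer function: T(s) = K_p·P(s)/(1 + K_p·P(s)) = 17.5/(s + 13 + 17.5) = 17.5/(s + 30.5).
The closed-loop pole is at s = −30.5.

s = -30.5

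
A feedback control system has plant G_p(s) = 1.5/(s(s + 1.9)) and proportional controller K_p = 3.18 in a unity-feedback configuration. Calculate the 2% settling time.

From 1 + K_pG_p(s) = 0: s² + 1.9s + 4.77 = 0 ⇒ ω_n = 2.184, ζ = 0.435.
2% settling time T_s ≈ 4/(ζω_n) = 4/0.95 = 4.21 s.

T_s ≈ 4.21 s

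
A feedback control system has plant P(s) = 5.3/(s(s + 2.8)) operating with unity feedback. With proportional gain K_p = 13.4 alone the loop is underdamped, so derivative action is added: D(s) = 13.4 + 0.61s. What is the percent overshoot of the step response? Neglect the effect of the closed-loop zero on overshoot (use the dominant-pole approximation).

30%

Forward path: (13.4 + 0.61s)·5.3/(s(s+2.8)). The closed-loop characteristic equation is s² + (2.8 + 5.3·0.61)s + 5.3·13.4 = 0.
That is s² + 6.033s + 71.02 = 0, so ω_n = 8.427 rad/s and ζ = 6.033/(2·8.427) = 0.3579.
%OS = 100·exp(−πζ/√(1−ζ²)) = 30%.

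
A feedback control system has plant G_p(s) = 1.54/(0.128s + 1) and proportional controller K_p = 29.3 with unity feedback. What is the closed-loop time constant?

τ = 0.00278 s

Closed loop: T(s) = K_p·G_p/(1+K_p·G_p) = 45.12/(0.128s + 1 + 45.12), with pole at s = −(1 + 45.12)/0.128 = −360.3.
Closed-loop time constant τ = 1/360.3 = 0.00278 s.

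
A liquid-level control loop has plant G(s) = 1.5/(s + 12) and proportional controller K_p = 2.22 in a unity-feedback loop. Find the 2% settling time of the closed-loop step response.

Closed-loop transfer function: T(s) = K_p·G(s)/(1 + K_p·G(s)) = 3.33/(s + 12 + 3.33) = 3.33/(s + 15.33).
Time constant τ = 1/15.33 = 0.06523 s, so the 2% settling time is about 4τ = 0.261 s.

T_s ≈ 0.261 s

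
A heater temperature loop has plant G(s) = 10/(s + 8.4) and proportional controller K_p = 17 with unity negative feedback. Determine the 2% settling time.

Closed-loop transfer function: T(s) = K_p·G(s)/(1 + K_p·G(s)) = 170/(s + 8.4 + 170) = 170/(s + 178.4).
Time constant τ = 1/178.4 = 0.005605 s, so the 2% settling time is about 4τ = 0.0224 s.

T_s ≈ 0.0224 s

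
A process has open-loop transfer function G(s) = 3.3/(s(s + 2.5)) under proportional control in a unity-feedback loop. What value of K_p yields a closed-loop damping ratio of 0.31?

Closed-loop characteristic equation: s² + 2.5s + K_p·3.3 = 0.
So ω_n = √(3.3K_p) and 2ζω_n = 2.5, giving ζ = 2.5/(2√(3.3K_p)).
Setting ζ = 0.31: √(3.3K_p) = 2.5/(2·0.31) = 4.032, so K_p = 16.26/3.3 = 4.93.

K_p = 4.93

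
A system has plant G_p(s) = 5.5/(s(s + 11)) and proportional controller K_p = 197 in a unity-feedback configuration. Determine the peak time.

Closed-loop characteristic equation: s² + 11s + 1084 = 0, so ω_n = 32.92 rad/s and ζ = 11/(2·32.92) = 0.1671.
Damped frequency ω_d = ω_n√(1−ζ²) = 32.45 rad/s, so peak time T_p = π/ω_d = 0.0968 s.

T_p = 0.0968 s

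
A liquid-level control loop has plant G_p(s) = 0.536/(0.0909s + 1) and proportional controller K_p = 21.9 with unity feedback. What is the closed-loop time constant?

Closed loop: T(s) = K_p·G_p/(1+K_p·G_p) = 11.74/(0.0909s + 1 + 11.74), with pole at s = −(1 + 11.74)/0.0909 = −140.1.
Closed-loop time constant τ = 1/140.1 = 0.00714 s.

τ = 0.00714 s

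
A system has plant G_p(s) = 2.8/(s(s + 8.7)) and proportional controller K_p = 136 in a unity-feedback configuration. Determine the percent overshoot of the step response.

48.8%

The closed-loop denominator s² + 8.7s + 380.8 gives ω_n = √380.8 = 19.51 and ζ = 8.7/(2ω_n) = 0.2229.
%OS = 100·exp(−πζ/√(1−ζ²)) = 100·exp(−π·0.2229/√0.9503) = 48.8%.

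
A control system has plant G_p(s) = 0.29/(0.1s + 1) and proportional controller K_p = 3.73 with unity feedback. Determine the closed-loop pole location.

s = -20.82

Closed loop: T(s) = K_p·G_p/(1+K_p·G_p) = 1.082/(0.1s + 1 + 1.082), with pole at s = −(1 + 1.082)/0.1 = −20.82.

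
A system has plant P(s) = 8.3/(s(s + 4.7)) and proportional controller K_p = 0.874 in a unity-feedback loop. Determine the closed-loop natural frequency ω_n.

1 + K_p·P(s) = 0 gives s² + 4.7s + 7.254 = 0.
Matching s² + 2ζω_n s + ω_n²: ω_n = √7.254 = 2.693 rad/s and 2ζω_n = 4.7, so ζ = 4.7/(2·2.693) = 0.873.

ω_n = 2.69 rad/s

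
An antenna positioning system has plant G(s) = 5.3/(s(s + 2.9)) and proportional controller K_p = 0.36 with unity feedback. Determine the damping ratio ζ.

The closed-loop denominator is s(s+2.9) + 0.36·5.3 = s² + 2.9s + 1.908.
So ω_n² = 1.908 ⇒ ω_n = 1.381 rad/s, and ζ = 2.9/(2ω_n) = 1.05.

ζ = 1.05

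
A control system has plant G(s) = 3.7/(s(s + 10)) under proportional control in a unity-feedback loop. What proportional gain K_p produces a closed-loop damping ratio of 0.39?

Closed-loop characteristic equation: s² + 10s + K_p·3.7 = 0.
So ω_n = √(3.7K_p) and 2ζω_n = 10, giving ζ = 10/(2√(3.7K_p)).
Setting ζ = 0.39: √(3.7K_p) = 10/(2·0.39) = 12.82, so K_p = 164.4/3.7 = 44.4.

K_p = 44.4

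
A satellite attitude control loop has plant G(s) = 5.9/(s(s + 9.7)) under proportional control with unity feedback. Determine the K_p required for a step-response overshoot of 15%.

From %OS = 100·exp(−πζ/√(1−ζ²)) = 15%, ζ = −ln(0.15)/√(π²+ln²(0.15)) = 0.5169.
Characteristic equation s² + 9.7s + 5.9K_p = 0 gives ζ = 9.7/(2√(5.9K_p)).
Setting ζ = 0.5169: √(5.9K_p) = 9.7/(2·0.5169) = 9.382, so K_p = 88.03/5.9 = 14.9.

K_p = 14.9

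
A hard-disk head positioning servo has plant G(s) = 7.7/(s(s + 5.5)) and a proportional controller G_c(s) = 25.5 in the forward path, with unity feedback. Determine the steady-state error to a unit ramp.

The loop has one pole at the origin (type 1). Velocity error constant K_v = lim_{s→0} s·G_c(s)G(s) = 25.5·7.7/5.5 = 35.7.
Steady-state error to a unit ramp: e_ss = 1/K_v = 0.028.

0.028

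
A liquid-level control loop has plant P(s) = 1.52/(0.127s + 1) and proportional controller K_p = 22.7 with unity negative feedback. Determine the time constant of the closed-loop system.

Closed loop: T(s) = K_p·P/(1+K_p·P) = 34.5/(0.127s + 1 + 34.5), with pole at s = −(1 + 34.5)/0.127 = −279.6.
Closed-loop time constant τ = 1/279.6 = 0.00358 s.

τ = 0.00358 s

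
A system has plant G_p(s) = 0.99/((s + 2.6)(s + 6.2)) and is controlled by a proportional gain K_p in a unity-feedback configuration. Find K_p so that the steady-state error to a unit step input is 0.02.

For a type-0 loop with proportional control, e_ss = 1/(1 + K_p·G_p(0)).
G_p(0) = 0.06141. Require 1/(1 + K_p·0.06141) = 0.02, so 1 + 0.06141·K_p = 50.
K_p = (50 − 1)/0.06141 = 798.

K_p = 798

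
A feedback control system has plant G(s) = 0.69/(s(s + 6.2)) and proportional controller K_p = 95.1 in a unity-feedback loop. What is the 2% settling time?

T_s ≈ 1.29 s

From 1 + K_pG(s) = 0: s² + 6.2s + 65.62 = 0 ⇒ ω_n = 8.101, ζ = 0.3827.
2% settling time T_s ≈ 4/(ζω_n) = 4/3.1 = 1.29 s.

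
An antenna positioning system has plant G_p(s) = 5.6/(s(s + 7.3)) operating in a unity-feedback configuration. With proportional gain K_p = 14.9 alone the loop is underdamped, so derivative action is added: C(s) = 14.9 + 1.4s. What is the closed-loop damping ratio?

Forward path: (14.9 + 1.4s)·5.6/(s(s+7.3)). The closed-loop characteristic equation is s² + (7.3 + 5.6·1.4)s + 5.6·14.9 = 0.
That is s² + 15.14s + 83.44 = 0, so ω_n = 9.135 rad/s and ζ = 15.14/(2·9.135) = 0.8287.

ζ = 0.829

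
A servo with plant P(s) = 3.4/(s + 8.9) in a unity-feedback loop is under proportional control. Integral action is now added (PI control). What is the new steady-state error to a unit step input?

0

The integrator makes K_pos = lim_{s→0} C(s)G(s) infinite, so e_ss = 1/(1+K_pos) = 0.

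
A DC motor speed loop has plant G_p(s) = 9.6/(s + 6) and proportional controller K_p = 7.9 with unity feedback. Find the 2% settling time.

T_s ≈ 0.0489 s

Closed-loop transfer function: T(s) = K_p·G_p(s)/(1 + K_p·G_p(s)) = 75.84/(s + 6 + 75.84) = 75.84/(s + 81.84).
Time constant τ = 1/81.84 = 0.01222 s, so the 2% settling time is about 4τ = 0.0489 s.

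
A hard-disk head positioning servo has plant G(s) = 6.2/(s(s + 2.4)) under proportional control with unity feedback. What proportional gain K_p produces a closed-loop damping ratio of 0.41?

K_p = 1.38

Closed-loop characteristic equation: s² + 2.4s + K_p·6.2 = 0.
So ω_n = √(6.2K_p) and 2ζω_n = 2.4, giving ζ = 2.4/(2√(6.2K_p)).
Setting ζ = 0.41: √(6.2K_p) = 2.4/(2·0.41) = 2.927, so K_p = 8.566/6.2 = 1.38.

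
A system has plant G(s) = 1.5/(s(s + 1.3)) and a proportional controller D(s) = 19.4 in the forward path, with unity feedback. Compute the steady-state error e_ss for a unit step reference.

The open loop D(s)G(s) has a pole at the origin (type 1), so the static position error constant is infinite and e_ss = 1/(1+∞) = 0.

0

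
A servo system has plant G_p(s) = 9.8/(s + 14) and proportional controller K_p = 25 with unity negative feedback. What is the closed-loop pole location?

Closed-loop transfer function: T(s) = K_p·G_p(s)/(1 + K_p·G_p(s)) = 245/(s + 14 + 245) = 245/(s + 259).
The closed-loop pole is at s = −259.

s = -259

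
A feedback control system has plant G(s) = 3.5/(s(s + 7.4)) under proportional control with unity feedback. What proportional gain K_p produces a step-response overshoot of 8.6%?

From %OS = 100·exp(−πζ/√(1−ζ²)) = 8.6%, ζ = −ln(0.086)/√(π²+ln²(0.086)) = 0.6155.
Characteristic equation s² + 7.4s + 3.5K_p = 0 gives ζ = 7.4/(2√(3.5K_p)).
Setting ζ = 0.6155: √(3.5K_p) = 7.4/(2·0.6155) = 6.011, so K_p = 36.14/3.5 = 10.3.

K_p = 10.3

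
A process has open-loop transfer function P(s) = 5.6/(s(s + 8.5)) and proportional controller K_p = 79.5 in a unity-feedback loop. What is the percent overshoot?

From 1 + K_pP(s) = 0: s² + 8.5s + 445.2 = 0 ⇒ ω_n = 21.1, ζ = 0.2014.
%OS = 100·exp(−πζ/√(1−ζ²)) = 100·exp(−π·0.2014/√0.9594) = 52.4%.

52.4%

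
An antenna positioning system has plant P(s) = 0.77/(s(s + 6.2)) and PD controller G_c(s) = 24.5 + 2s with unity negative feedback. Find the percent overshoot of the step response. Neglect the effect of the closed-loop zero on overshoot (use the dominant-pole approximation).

0.21%

Forward path: (24.5 + 2s)·0.77/(s(s+6.2)). The closed-loop characteristic equation is s² + (6.2 + 0.77·2)s + 0.77·24.5 = 0.
That is s² + 7.74s + 18.87 = 0, so ω_n = 4.343 rad/s and ζ = 7.74/(2·4.343) = 0.891.
%OS = 100·exp(−πζ/√(1−ζ²)) = 0.21%.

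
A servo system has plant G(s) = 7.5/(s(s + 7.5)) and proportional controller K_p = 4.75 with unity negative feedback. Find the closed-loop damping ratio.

ζ = 0.628

With unity feedback the closed-loop characteristic equation is s² + 7.5s + 4.75·7.5 = s² + 7.5s + 35.62 = 0.
Matching s² + 2ζω_n s + ω_n²: ω_n = √35.62 = 5.969 rad/s and 2ζω_n = 7.5, so ζ = 7.5/(2·5.969) = 0.628.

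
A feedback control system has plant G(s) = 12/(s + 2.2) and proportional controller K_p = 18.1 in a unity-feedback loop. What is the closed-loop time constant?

Closed-loop transfer function: T(s) = K_p·G(s)/(1 + K_p·G(s)) = 217.2/(s + 2.2 + 217.2) = 217.2/(s + 219.4).
Time constant τ = 1/219.4 = 0.00456 s.

τ = 0.00456 s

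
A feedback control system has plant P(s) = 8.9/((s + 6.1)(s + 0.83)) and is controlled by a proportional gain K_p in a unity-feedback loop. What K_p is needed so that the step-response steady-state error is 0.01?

K_p = 56.3

For a type-0 loop with proportional control, e_ss = 1/(1 + K_p·P(0)).
P(0) = 1.758. Require 1/(1 + K_p·1.758) = 0.01, so 1 + 1.758·K_p = 100.
K_p = (100 − 1)/1.758 = 56.3.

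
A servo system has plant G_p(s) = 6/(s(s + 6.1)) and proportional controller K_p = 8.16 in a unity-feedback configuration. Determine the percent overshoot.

Closed-loop characteristic equation: s² + 6.1s + 48.96 = 0, so ω_n = 6.997 rad/s and ζ = 6.1/(2·6.997) = 0.4359.
%OS = 100·exp(−πζ/√(1−ζ²)) = 100·exp(−π·0.4359/√0.81) = 21.8%.

21.8%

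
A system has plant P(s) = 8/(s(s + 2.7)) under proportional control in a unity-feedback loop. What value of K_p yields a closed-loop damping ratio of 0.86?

Closed-loop characteristic equation: s² + 2.7s + K_p·8 = 0.
So ω_n = √(8K_p) and 2ζω_n = 2.7, giving ζ = 2.7/(2√(8K_p)).
Setting ζ = 0.86: √(8K_p) = 2.7/(2·0.86) = 1.57, so K_p = 2.464/8 = 0.308.

K_p = 0.308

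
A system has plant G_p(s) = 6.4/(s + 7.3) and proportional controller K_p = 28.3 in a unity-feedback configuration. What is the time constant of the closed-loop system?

τ = 0.00531 s

Closed-loop transfer function: T(s) = K_p·G_p(s)/(1 + K_p·G_p(s)) = 181.1/(s + 7.3 + 181.1) = 181.1/(s + 188.4).
Time constant τ = 1/188.4 = 0.00531 s.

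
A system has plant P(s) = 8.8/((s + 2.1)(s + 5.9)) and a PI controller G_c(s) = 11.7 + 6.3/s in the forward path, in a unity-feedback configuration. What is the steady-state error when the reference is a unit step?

The open loop G_c(s)P(s) has a pole at the origin (type 1), so the static position error constant is infinite and e_ss = 1/(1+∞) = 0.

0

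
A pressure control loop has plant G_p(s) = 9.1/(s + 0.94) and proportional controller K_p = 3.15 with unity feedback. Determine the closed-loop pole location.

Closed-loop transfer function: T(s) = K_p·G_p(s)/(1 + K_p·G_p(s)) = 28.66/(s + 0.94 + 28.66) = 28.66/(s + 29.61).
The closed-loop pole is at s = −29.61.

s = -29.61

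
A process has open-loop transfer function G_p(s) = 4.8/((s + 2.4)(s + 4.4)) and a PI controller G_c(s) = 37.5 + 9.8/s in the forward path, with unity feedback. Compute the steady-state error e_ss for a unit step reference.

The open loop G_c(s)G_p(s) has a pole at the origin (type 1), so the static position error constant is infinite and e_ss = 1/(1+∞) = 0.

0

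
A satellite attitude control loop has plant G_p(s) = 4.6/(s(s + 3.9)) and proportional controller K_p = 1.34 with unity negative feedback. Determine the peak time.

The closed-loop denominator s² + 3.9s + 6.164 gives ω_n = √6.164 = 2.483 and ζ = 3.9/(2ω_n) = 0.7854.
Damped frequency ω_d = ω_n√(1−ζ²) = 1.537 rad/s, so peak time T_p = π/ω_d = 2.04 s.

T_p = 2.04 s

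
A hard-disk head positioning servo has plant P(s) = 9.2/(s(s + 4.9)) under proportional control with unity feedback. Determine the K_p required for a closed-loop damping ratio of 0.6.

Closed-loop characteristic equation: s² + 4.9s + K_p·9.2 = 0.
So ω_n = √(9.2K_p) and 2ζω_n = 4.9, giving ζ = 4.9/(2√(9.2K_p)).
Setting ζ = 0.6: √(9.2K_p) = 4.9/(2·0.6) = 4.083, so K_p = 16.67/9.2 = 1.81.

K_p = 1.81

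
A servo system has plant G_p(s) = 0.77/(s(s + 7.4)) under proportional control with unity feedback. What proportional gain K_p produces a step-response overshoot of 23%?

From %OS = 100·exp(−πζ/√(1−ζ²)) = 23%, ζ = −ln(0.23)/√(π²+ln²(0.23)) = 0.4237.
Characteristic equation s² + 7.4s + 0.77K_p = 0 gives ζ = 7.4/(2√(0.77K_p)).
Setting ζ = 0.4237: √(0.77K_p) = 7.4/(2·0.4237) = 8.732, so K_p = 76.24/0.77 = 99.

K_p = 99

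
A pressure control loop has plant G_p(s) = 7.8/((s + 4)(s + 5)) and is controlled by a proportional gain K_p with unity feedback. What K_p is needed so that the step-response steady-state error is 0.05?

K_p = 48.7

For a type-0 loop with proportional control, e_ss = 1/(1 + K_p·G_p(0)).
G_p(0) = 0.39. Require 1/(1 + K_p·0.39) = 0.05, so 1 + 0.39·K_p = 20.
K_p = (20 − 1)/0.39 = 48.7.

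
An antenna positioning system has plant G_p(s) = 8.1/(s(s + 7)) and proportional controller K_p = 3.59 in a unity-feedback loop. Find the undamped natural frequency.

ω_n = 5.39 rad/s

The closed-loop denominator is s(s+7) + 3.59·8.1 = s² + 7s + 29.08.
So ω_n² = 29.08 ⇒ ω_n = 5.392 rad/s, and ζ = 7/(2ω_n) = 0.649.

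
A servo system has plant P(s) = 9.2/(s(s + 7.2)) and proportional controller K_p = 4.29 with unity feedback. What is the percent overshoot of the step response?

Closed-loop characteristic equation: s² + 7.2s + 39.47 = 0, so ω_n = 6.282 rad/s and ζ = 7.2/(2·6.282) = 0.573.
%OS = 100·exp(−πζ/√(1−ζ²)) = 100·exp(−π·0.573/√0.6716) = 11.1%.

11.1%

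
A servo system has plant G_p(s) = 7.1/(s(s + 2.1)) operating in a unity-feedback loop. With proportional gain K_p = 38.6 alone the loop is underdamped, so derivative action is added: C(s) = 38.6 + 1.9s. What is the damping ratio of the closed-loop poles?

ζ = 0.471

Forward path: (38.6 + 1.9s)·7.1/(s(s+2.1)). The closed-loop characteristic equation is s² + (2.1 + 7.1·1.9)s + 7.1·38.6 = 0.
That is s² + 15.59s + 274.1 = 0, so ω_n = 16.55 rad/s and ζ = 15.59/(2·16.55) = 0.4709.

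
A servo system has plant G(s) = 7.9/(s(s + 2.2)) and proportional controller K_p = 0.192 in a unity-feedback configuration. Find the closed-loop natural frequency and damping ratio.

1 + K_p·G(s) = 0 gives s² + 2.2s + 1.517 = 0.
So ω_n² = 1.517 ⇒ ω_n = 1.232 rad/s, and ζ = 2.2/(2ω_n) = 0.893.

ω_n = 1.23 rad/s, ζ = 0.893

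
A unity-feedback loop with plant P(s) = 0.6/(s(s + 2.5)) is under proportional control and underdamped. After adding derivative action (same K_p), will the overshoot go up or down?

With PD the characteristic equation becomes s² + (a + K·K_d)s + K·K_p = 0; the damping term grows, ζ rises, overshoot falls.

decrease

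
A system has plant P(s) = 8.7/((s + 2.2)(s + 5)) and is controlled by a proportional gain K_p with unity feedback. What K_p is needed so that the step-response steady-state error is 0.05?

Steady-state error for a unit step on this type-0 loop is 1/(1 + K_p·P(0)).
P(0) = 0.7909. Require 1/(1 + K_p·0.7909) = 0.05, so 1 + 0.7909·K_p = 20.
K_p = (20 − 1)/0.7909 = 24.

K_p = 24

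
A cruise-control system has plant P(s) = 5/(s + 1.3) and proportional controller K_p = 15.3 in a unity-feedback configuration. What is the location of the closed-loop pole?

s = -77.8

Closed-loop transfer function: T(s) = K_p·P(s)/(1 + K_p·P(s)) = 76.5/(s + 1.3 + 76.5) = 76.5/(s + 77.8).
The closed-loop pole is at s = −77.8.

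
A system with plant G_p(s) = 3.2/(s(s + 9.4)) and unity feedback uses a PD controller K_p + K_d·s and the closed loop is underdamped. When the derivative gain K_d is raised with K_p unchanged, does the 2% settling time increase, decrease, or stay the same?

decrease

Characteristic equation s² + (9.4 + 3.2K_d)s + 3.2K_p = 0: raising K_d increases ζω_n = (9.4+3.2K_d)/2 while the loop stays underdamped, so T_s ≈ 4/(ζω_n) decreases.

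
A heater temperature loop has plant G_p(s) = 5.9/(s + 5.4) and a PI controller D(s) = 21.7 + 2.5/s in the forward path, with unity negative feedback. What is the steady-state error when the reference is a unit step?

The open loop D(s)G_p(s) has a pole at the origin (type 1), so the static position error constant is infinite and e_ss = 1/(1+∞) = 0.

0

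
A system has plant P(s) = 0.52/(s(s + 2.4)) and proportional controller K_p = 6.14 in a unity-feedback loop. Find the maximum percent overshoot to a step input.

Closed-loop characteristic equation: s² + 2.4s + 3.193 = 0, so ω_n = 1.787 rad/s and ζ = 2.4/(2·1.787) = 0.6716.
%OS = 100·exp(−πζ/√(1−ζ²)) = 100·exp(−π·0.6716/√0.549) = 5.8%.

5.8%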